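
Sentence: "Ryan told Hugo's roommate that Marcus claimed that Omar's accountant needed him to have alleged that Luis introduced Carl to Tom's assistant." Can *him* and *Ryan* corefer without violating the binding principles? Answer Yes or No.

Yes

*Ryan* is an R-expression; Principle C requires it to be free (not bound by any c-commanding expression).
— him: subject of the clause headed by 'alleged'; the pronoun does not c-command the R-expression — coreference allowed.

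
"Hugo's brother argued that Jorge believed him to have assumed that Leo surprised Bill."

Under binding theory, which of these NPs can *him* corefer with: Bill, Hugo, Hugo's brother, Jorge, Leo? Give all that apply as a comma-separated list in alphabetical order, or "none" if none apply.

Hugo, Hugo's brother

*him* is a pronoun; Principle B requires it to be free in its binding domain — the clause headed by 'believed'.
— Bill: object of the clause headed by 'surprised'; is c-commanded by the pronoun; coreference would bind this R-expression — blocked (Principle C).
— Hugo: possessor inside the subject DP of the matrix clause; does not c-command the pronoun — Principle B does not apply; allowed.
— Hugo's brother: subject of the matrix clause; c-commands the pronoun but lies outside its binding domain — allowed.
— Jorge: subject of the clause headed by 'believed'; c-commands the pronoun within its binding domain — blocked (Principle B).
— Leo: subject of the clause headed by 'surprised'; is c-commanded by the pronoun; coreference would bind this R-expression — blocked (Principle C).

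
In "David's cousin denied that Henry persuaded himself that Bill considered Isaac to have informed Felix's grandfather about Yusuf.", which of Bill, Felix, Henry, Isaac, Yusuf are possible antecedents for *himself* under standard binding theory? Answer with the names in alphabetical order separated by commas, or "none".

Henry

*himself* is a reflexive; Principle A requires it to be bound within its binding domain — the clause headed by 'persuaded'.
— Bill: subject of the clause headed by 'considered'; does not c-command the reflexive — cannot bind it (Principle A).
— Felix: possessor inside the object DP of the clause headed by 'informed'; does not c-command the reflexive — cannot bind it (Principle A).
— Henry: subject of the clause headed by 'persuaded'; c-commands the reflexive within its binding domain — allowed (Principle A).
— Isaac: subject of the clause headed by 'informed'; does not c-command the reflexive — cannot bind it (Principle A).
— Yusuf: second object of the clause headed by 'informed'; does not c-command the reflexive — cannot bind it (Principle A).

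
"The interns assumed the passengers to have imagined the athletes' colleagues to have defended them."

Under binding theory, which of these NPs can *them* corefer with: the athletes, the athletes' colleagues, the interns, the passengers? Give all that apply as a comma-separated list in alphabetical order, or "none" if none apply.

the athletes, the interns, the passengers

*them* is a pronoun; Principle B requires it to be free in its binding domain — the clause headed by 'defended'.
— the athletes: possessor inside the subject DP of the clause headed by 'defended'; does not c-command the pronoun — Principle B does not apply; allowed.
— the athletes' colleagues: subject of the clause headed by 'defended'; c-commands the pronoun within its binding domain — blocked (Principle B).
— the interns: subject of the matrix clause; c-commands the pronoun but lies outside its binding domain — allowed.
— the passengers: subject of the clause headed by 'imagined'; c-commands the pronoun but lies outside its binding domain — allowed.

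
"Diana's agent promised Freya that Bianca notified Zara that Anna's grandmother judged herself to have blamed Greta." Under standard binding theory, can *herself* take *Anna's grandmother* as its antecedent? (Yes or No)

*herself* is a reflexive; Principle A requires it to be bound within its binding domain — the clause headed by 'judged'.
— Anna's grandmother: subject of the clause headed by 'judged'; c-commands the reflexive within its binding domain — allowed (Principle A).

Yes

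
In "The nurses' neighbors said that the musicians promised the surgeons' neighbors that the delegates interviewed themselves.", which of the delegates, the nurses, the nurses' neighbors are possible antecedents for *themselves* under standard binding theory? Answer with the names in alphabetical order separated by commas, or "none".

the delegates

*themselves* is a reflexive; Principle A requires it to be bound within its binding domain — the clause headed by 'interviewed'.
— the delegates: subject of the clause headed by 'interviewed'; c-commands the reflexive within its binding domain — allowed (Principle A).
— the nurses: possessor inside the subject DP of the matrix clause; does not c-command the reflexive — cannot bind it (Principle A).
— the nurses' neighbors: subject of the matrix clause; c-commands the reflexive but lies outside its binding domain — cannot bind it (Principle A).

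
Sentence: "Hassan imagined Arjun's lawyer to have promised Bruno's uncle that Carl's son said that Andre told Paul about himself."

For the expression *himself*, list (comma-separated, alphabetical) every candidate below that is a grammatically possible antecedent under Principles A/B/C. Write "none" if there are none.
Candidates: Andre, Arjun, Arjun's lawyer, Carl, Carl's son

Andre

*himself* is a reflexive; Principle A requires it to be bound within its binding domain — the clause headed by 'told'.
— Andre: subject of the clause headed by 'told'; c-commands the reflexive within its binding domain — allowed (Principle A).
— Arjun: possessor inside the subject DP of the clause headed by 'promised'; does not c-command the reflexive — cannot bind it (Principle A).
— Arjun's lawyer: subject of the clause headed by 'promised'; c-commands the reflexive but lies outside its binding domain — cannot bind it (Principle A).
— Carl: possessor inside the subject DP of the clause headed by 'said'; does not c-command the reflexive — cannot bind it (Principle A).
— Carl's son: subject of the clause headed by 'said'; c-commands the reflexive but lies outside its binding domain — cannot bind it (Principle A).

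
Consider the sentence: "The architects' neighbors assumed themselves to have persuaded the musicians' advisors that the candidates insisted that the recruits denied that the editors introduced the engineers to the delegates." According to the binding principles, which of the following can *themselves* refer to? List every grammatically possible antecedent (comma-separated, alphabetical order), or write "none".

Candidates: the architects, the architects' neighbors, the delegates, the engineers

the architects' neighbors

*themselves* is a reflexive; Principle A requires it to be bound within its binding domain — the matrix clause.
— the architects: possessor inside the subject DP of the matrix clause; does not c-command the reflexive — cannot bind it (Principle A).
— the architects' neighbors: subject of the matrix clause; c-commands the reflexive within its binding domain — allowed (Principle A).
— the delegates: second object of the clause headed by 'introduced'; does not c-command the reflexive — cannot bind it (Principle A).
— the engineers: object of the clause headed by 'introduced'; does not c-command the reflexive — cannot bind it (Principle A).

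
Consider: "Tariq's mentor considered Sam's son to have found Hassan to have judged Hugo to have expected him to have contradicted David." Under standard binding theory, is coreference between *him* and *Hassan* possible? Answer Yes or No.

*Hassan* is an R-expression; Principle C requires it to be free (not bound by any c-commanding expression).
— him: subject of the clause headed by 'contradicted'; the pronoun does not c-command the R-expression — coreference allowed.

Yes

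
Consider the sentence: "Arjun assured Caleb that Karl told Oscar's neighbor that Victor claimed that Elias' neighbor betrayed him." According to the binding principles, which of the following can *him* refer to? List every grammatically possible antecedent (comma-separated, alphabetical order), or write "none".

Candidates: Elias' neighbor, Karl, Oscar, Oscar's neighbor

Karl, Oscar, Oscar's neighbor

*him* is a pronoun; Principle B requires it to be free in its binding domain — the clause headed by 'betrayed'.
— Elias' neighbor: subject of the clause headed by 'betrayed'; c-commands the pronoun within its binding domain — blocked (Principle B).
— Karl: subject of the clause headed by 'told'; c-commands the pronoun but lies outside its binding domain — allowed.
— Oscar: possessor inside the object DP of the clause headed by 'told'; does not c-command the pronoun — Principle B does not apply; allowed.
— Oscar's neighbor: object of the clause headed by 'told'; c-commands the pronoun but lies outside its binding domain — allowed.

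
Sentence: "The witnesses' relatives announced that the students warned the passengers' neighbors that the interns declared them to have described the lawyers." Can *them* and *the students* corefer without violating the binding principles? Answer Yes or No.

Yes

*the students* is an R-expression; Principle C requires it to be free (not bound by any c-commanding expression).
— them: subject of the clause headed by 'described'; the pronoun does not c-command the R-expression — coreference allowed.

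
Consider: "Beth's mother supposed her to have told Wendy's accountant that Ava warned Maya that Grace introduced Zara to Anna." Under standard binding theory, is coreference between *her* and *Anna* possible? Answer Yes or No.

*Anna* is an R-expression; Principle C requires it to be free (not bound by any c-commanding expression).
— her: subject of the clause headed by 'told'; the pronoun c-commands the R-expression — coreference blocked (Principle C).

No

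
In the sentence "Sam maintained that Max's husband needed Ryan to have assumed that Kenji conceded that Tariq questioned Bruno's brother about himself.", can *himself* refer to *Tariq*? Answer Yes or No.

Yes

*himself* is a reflexive; Principle A requires it to be bound within its binding domain — the clause headed by 'questioned'.
— Tariq: subject of the clause headed by 'questioned'; c-commands the reflexive within its binding domain — allowed (Principle A).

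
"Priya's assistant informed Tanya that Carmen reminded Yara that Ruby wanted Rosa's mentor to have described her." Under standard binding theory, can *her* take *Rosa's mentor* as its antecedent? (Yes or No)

No

*her* is a pronoun; Principle B requires it to be free in its binding domain — the clause headed by 'described'.
— Rosa's mentor: subject of the clause headed by 'described'; c-commands the pronoun within its binding domain — blocked (Principle B).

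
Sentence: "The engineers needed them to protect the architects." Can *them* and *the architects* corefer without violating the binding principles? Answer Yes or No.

*the architects* is an R-expression; Principle C requires it to be free (not bound by any c-commanding expression).
— them: subject of the clause headed by 'protect'; the pronoun c-commands the R-expression — coreference blocked (Principle C).

No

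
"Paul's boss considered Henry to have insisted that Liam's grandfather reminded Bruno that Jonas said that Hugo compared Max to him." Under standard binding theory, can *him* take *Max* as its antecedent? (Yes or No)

*him* is a pronoun; Principle B requires it to be free in its binding domain — the clause headed by 'compared'.
— Max: object of the clause headed by 'compared'; c-commands the pronoun within its binding domain — blocked (Principle B).

No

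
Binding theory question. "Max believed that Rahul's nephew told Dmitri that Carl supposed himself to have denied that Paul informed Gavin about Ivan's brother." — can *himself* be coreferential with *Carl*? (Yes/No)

*himself* is a reflexive; Principle A requires it to be bound within its binding domain — the clause headed by 'supposed'.
— Carl: subject of the clause headed by 'supposed'; c-commands the reflexive within its binding domain — allowed (Principle A).

Yes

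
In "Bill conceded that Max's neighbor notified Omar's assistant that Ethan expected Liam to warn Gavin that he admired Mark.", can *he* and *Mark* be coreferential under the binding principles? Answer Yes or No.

No

*Mark* is an R-expression; Principle C requires it to be free (not bound by any c-commanding expression).
— he: subject of the clause headed by 'admired'; the pronoun c-commands the R-expression — coreference blocked (Principle C).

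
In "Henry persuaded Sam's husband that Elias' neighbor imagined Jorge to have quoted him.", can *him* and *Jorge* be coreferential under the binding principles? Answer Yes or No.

No

*Jorge* is an R-expression; Principle C requires it to be free (not bound by any c-commanding expression).
— him: object of the clause headed by 'quoted'; the R-expression locally c-commands the pronoun — coreference blocked (Principle B on the pronoun).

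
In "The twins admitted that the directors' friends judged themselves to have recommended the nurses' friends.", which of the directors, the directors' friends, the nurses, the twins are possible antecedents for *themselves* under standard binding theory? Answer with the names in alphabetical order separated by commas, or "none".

the directors' friends

*themselves* is a reflexive; Principle A requires it to be bound within its binding domain — the clause headed by 'judged'.
— the directors: possessor inside the subject DP of the clause headed by 'judged'; does not c-command the reflexive — cannot bind it (Principle A).
— the directors' friends: subject of the clause headed by 'judged'; c-commands the reflexive within its binding domain — allowed (Principle A).
— the nurses: possessor inside the object DP of the clause headed by 'recommended'; does not c-command the reflexive — cannot bind it (Principle A).
— the twins: subject of the matrix clause; c-commands the reflexive but lies outside its binding domain — cannot bind it (Principle A).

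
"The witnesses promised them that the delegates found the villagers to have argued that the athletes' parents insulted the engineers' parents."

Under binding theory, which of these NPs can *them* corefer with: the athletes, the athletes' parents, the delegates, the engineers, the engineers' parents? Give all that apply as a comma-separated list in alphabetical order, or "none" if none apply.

*them* is a pronoun; Principle B requires it to be free in its binding domain — the matrix clause.
— the athletes: possessor inside the subject DP of the clause headed by 'insulted'; is c-commanded by the pronoun; coreference would bind this R-expression — blocked (Principle C).
— the athletes' parents: subject of the clause headed by 'insulted'; is c-commanded by the pronoun; coreference would bind this R-expression — blocked (Principle C).
— the delegates: subject of the clause headed by 'found'; is c-commanded by the pronoun; coreference would bind this R-expression — blocked (Principle C).
— the engineers: possessor inside the object DP of the clause headed by 'insulted'; is c-commanded by the pronoun; coreference would bind this R-expression — blocked (Principle C).
— the engineers' parents: object of the clause headed by 'insulted'; is c-commanded by the pronoun; coreference would bind this R-expression — blocked (Principle C).

none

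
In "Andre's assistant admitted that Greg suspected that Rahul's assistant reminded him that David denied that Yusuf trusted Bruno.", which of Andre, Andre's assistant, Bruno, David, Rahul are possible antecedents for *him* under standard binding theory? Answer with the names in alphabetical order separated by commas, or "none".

Andre, Andre's assistant, Rahul

*him* is a pronoun; Principle B requires it to be free in its binding domain — the clause headed by 'reminded'.
— Andre: possessor inside the subject DP of the matrix clause; does not c-command the pronoun — Principle B does not apply; allowed.
— Andre's assistant: subject of the matrix clause; c-commands the pronoun but lies outside its binding domain — allowed.
— Bruno: object of the clause headed by 'trusted'; is c-commanded by the pronoun; coreference would bind this R-expression — blocked (Principle C).
— David: subject of the clause headed by 'denied'; is c-commanded by the pronoun; coreference would bind this R-expression — blocked (Principle C).
— Rahul: possessor inside the subject DP of the clause headed by 'reminded'; does not c-command the pronoun — Principle B does not apply; allowed.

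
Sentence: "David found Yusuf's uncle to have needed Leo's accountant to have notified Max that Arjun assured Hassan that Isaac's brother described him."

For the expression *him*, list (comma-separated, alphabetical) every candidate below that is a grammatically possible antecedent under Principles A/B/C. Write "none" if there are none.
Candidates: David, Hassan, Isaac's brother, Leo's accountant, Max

*him* is a pronoun; Principle B requires it to be free in its binding domain — the clause headed by 'described'.
— David: subject of the matrix clause; c-commands the pronoun but lies outside its binding domain — allowed.
— Hassan: object of the clause headed by 'assured'; c-commands the pronoun but lies outside its binding domain — allowed.
— Isaac's brother: subject of the clause headed by 'described'; c-commands the pronoun within its binding domain — blocked (Principle B).
— Leo's accountant: subject of the clause headed by 'notified'; c-commands the pronoun but lies outside its binding domain — allowed.
— Max: object of the clause headed by 'notified'; c-commands the pronoun but lies outside its binding domain — allowed.

David, Hassan, Leo's accountant, Max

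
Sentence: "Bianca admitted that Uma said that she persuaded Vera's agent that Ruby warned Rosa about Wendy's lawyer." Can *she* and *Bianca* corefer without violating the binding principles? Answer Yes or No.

*Bianca* is an R-expression; Principle C requires it to be free (not bound by any c-commanding expression).
— she: subject of the clause headed by 'persuaded'; the pronoun does not c-command the R-expression — coreference allowed.

Yes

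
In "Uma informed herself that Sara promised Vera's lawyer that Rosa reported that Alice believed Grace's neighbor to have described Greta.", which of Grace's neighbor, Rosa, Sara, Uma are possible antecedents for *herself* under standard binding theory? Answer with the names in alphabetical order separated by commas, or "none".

*herself* is a reflexive; Principle A requires it to be bound within its binding domain — the matrix clause.
— Grace's neighbor: subject of the clause headed by 'described'; does not c-command the reflexive — cannot bind it (Principle A).
— Rosa: subject of the clause headed by 'reported'; does not c-command the reflexive — cannot bind it (Principle A).
— Sara: subject of the clause headed by 'promised'; does not c-command the reflexive — cannot bind it (Principle A).
— Uma: subject of the matrix clause; c-commands the reflexive within its binding domain — allowed (Principle A).

Uma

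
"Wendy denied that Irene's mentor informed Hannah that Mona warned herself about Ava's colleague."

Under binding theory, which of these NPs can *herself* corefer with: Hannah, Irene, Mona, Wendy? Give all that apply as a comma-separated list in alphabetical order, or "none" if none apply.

Mona

*herself* is a reflexive; Principle A requires it to be bound within its binding domain — the clause headed by 'warned'.
— Hannah: object of the clause headed by 'informed'; c-commands the reflexive but lies outside its binding domain — cannot bind it (Principle A).
— Irene: possessor inside the subject DP of the clause headed by 'informed'; does not c-command the reflexive — cannot bind it (Principle A).
— Mona: subject of the clause headed by 'warned'; c-commands the reflexive within its binding domain — allowed (Principle A).
— Wendy: subject of the matrix clause; c-commands the reflexive but lies outside its binding domain — cannot bind it (Principle A).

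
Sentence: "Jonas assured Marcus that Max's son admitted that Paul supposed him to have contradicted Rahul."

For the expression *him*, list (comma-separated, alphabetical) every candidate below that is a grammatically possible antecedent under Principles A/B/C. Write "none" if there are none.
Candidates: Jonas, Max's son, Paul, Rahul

Jonas, Max's son

*him* is a pronoun; Principle B requires it to be free in its binding domain — the clause headed by 'supposed'.
— Jonas: subject of the matrix clause; c-commands the pronoun but lies outside its binding domain — allowed.
— Max's son: subject of the clause headed by 'admitted'; c-commands the pronoun but lies outside its binding domain — allowed.
— Paul: subject of the clause headed by 'supposed'; c-commands the pronoun within its binding domain — blocked (Principle B).
— Rahul: object of the clause headed by 'contradicted'; is c-commanded by the pronoun; coreference would bind this R-expression — blocked (Principle C).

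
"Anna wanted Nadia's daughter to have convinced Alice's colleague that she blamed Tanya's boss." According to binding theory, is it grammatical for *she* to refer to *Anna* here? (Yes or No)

*Anna* is an R-expression; Principle C requires it to be free (not bound by any c-commanding expression).
— she: subject of the clause headed by 'blamed'; the pronoun does not c-command the R-expression — coreference allowed.

Yes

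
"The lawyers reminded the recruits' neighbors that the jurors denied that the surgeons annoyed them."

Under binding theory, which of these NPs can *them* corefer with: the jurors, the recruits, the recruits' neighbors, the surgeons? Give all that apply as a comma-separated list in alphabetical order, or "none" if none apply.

*them* is a pronoun; Principle B requires it to be free in its binding domain — the clause headed by 'annoyed'.
— the jurors: subject of the clause headed by 'denied'; c-commands the pronoun but lies outside its binding domain — allowed.
— the recruits: possessor inside the object DP of the matrix clause; does not c-command the pronoun — Principle B does not apply; allowed.
— the recruits' neighbors: object of the matrix clause; c-commands the pronoun but lies outside its binding domain — allowed.
— the surgeons: subject of the clause headed by 'annoyed'; c-commands the pronoun within its binding domain — blocked (Principle B).

the jurors, the recruits, the recruits' neighbors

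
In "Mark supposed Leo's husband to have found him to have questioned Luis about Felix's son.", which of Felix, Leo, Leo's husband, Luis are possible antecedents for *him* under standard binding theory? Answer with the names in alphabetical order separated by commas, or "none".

*him* is a pronoun; Principle B requires it to be free in its binding domain — the clause headed by 'found'.
— Felix: possessor inside the second object DP of the clause headed by 'questioned'; is c-commanded by the pronoun; coreference would bind this R-expression — blocked (Principle C).
— Leo: possessor inside the subject DP of the clause headed by 'found'; does not c-command the pronoun — Principle B does not apply; allowed.
— Leo's husband: subject of the clause headed by 'found'; c-commands the pronoun within its binding domain — blocked (Principle B).
— Luis: object of the clause headed by 'questioned'; is c-commanded by the pronoun; coreference would bind this R-expression — blocked (Principle C).

Leo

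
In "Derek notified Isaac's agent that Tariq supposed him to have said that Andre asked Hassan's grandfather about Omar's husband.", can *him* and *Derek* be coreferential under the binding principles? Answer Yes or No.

Yes

*Derek* is an R-expression; Principle C requires it to be free (not bound by any c-commanding expression).
— him: subject of the clause headed by 'said'; the pronoun does not c-command the R-expression — coreference allowed.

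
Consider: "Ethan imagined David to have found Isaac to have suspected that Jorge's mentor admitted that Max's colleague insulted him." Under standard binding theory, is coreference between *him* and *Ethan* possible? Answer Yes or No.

Yes

*Ethan* is an R-expression; Principle C requires it to be free (not bound by any c-commanding expression).
— him: object of the clause headed by 'insulted'; the pronoun does not c-command the R-expression — coreference allowed.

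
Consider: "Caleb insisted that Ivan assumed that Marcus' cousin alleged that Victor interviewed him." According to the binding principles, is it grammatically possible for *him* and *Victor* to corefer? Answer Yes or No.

No

*him* is a pronoun; Principle B requires it to be free in its binding domain — the clause headed by 'interviewed'.
— Victor: subject of the clause headed by 'interviewed'; c-commands the pronoun within its binding domain — blocked (Principle B).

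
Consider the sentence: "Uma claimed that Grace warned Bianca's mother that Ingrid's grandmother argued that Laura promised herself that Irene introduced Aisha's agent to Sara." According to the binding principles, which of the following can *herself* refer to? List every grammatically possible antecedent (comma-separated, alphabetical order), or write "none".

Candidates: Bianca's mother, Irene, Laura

*herself* is a reflexive; Principle A requires it to be bound within its binding domain — the clause headed by 'promised'.
— Bianca's mother: object of the clause headed by 'warned'; c-commands the reflexive but lies outside its binding domain — cannot bind it (Principle A).
— Irene: subject of the clause headed by 'introduced'; does not c-command the reflexive — cannot bind it (Principle A).
— Laura: subject of the clause headed by 'promised'; c-commands the reflexive within its binding domain — allowed (Principle A).

Laura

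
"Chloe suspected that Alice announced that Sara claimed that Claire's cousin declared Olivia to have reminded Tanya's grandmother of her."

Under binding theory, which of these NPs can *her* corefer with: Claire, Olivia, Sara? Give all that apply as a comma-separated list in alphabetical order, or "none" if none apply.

Claire, Sara

*her* is a pronoun; Principle B requires it to be free in its binding domain — the clause headed by 'reminded'.
— Claire: possessor inside the subject DP of the clause headed by 'declared'; does not c-command the pronoun — Principle B does not apply; allowed.
— Olivia: subject of the clause headed by 'reminded'; c-commands the pronoun within its binding domain — blocked (Principle B).
— Sara: subject of the clause headed by 'claimed'; c-commands the pronoun but lies outside its binding domain — allowed.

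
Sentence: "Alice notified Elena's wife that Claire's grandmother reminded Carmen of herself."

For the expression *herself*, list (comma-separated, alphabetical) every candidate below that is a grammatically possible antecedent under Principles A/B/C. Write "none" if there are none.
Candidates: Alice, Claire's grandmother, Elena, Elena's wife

Claire's grandmother

*herself* is a reflexive; Principle A requires it to be bound within its binding domain — the clause headed by 'reminded'.
— Alice: subject of the matrix clause; c-commands the reflexive but lies outside its binding domain — cannot bind it (Principle A).
— Claire's grandmother: subject of the clause headed by 'reminded'; c-commands the reflexive within its binding domain — allowed (Principle A).
— Elena: possessor inside the object DP of the matrix clause; does not c-command the reflexive — cannot bind it (Principle A).
— Elena's wife: object of the matrix clause; c-commands the reflexive but lies outside its binding domain — cannot bind it (Principle A).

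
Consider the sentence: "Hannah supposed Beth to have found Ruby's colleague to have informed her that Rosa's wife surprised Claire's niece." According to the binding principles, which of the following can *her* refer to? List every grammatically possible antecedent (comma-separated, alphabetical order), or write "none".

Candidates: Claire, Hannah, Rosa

*her* is a pronoun; Principle B requires it to be free in its binding domain — the clause headed by 'informed'.
— Claire: possessor inside the object DP of the clause headed by 'surprised'; is c-commanded by the pronoun; coreference would bind this R-expression — blocked (Principle C).
— Hannah: subject of the matrix clause; c-commands the pronoun but lies outside its binding domain — allowed.
— Rosa: possessor inside the subject DP of the clause headed by 'surprised'; is c-commanded by the pronoun; coreference would bind this R-expression — blocked (Principle C).

Hannah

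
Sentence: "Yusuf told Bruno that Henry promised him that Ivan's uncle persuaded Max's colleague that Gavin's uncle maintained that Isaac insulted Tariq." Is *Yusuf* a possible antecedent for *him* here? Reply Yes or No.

*him* is a pronoun; Principle B requires it to be free in its binding domain — the clause headed by 'promised'.
— Yusuf: subject of the matrix clause; c-commands the pronoun but lies outside its binding domain — allowed.

Yes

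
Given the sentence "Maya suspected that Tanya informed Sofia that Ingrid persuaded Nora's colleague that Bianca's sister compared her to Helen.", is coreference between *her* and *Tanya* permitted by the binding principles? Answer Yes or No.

*her* is a pronoun; Principle B requires it to be free in its binding domain — the clause headed by 'compared'.
— Tanya: subject of the clause headed by 'informed'; c-commands the pronoun but lies outside its binding domain — allowed.

Yes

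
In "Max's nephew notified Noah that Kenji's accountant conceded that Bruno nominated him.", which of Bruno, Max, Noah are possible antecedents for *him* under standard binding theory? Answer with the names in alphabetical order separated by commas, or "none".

*him* is a pronoun; Principle B requires it to be free in its binding domain — the clause headed by 'nominated'.
— Bruno: subject of the clause headed by 'nominated'; c-commands the pronoun within its binding domain — blocked (Principle B).
— Max: possessor inside the subject DP of the matrix clause; does not c-command the pronoun — Principle B does not apply; allowed.
— Noah: object of the matrix clause; c-commands the pronoun but lies outside its binding domain — allowed.

Max, Noah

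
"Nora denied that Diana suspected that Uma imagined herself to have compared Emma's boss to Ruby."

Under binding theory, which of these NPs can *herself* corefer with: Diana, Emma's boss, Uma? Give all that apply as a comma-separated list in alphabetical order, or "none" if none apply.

Uma

*herself* is a reflexive; Principle A requires it to be bound within its binding domain — the clause headed by 'imagined'.
— Diana: subject of the clause headed by 'suspected'; c-commands the reflexive but lies outside its binding domain — cannot bind it (Principle A).
— Emma's boss: object of the clause headed by 'compared'; does not c-command the reflexive — cannot bind it (Principle A).
— Uma: subject of the clause headed by 'imagined'; c-commands the reflexive within its binding domain — allowed (Principle A).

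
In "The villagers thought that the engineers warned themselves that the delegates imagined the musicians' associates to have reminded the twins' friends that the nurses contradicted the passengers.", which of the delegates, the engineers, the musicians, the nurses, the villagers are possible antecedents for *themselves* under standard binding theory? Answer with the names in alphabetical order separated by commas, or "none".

the engineers

*themselves* is a reflexive; Principle A requires it to be bound within its binding domain — the clause headed by 'warned'.
— the delegates: subject of the clause headed by 'imagined'; does not c-command the reflexive — cannot bind it (Principle A).
— the engineers: subject of the clause headed by 'warned'; c-commands the reflexive within its binding domain — allowed (Principle A).
— the musicians: possessor inside the subject DP of the clause headed by 'reminded'; does not c-command the reflexive — cannot bind it (Principle A).
— the nurses: subject of the clause headed by 'contradicted'; does not c-command the reflexive — cannot bind it (Principle A).
— the villagers: subject of the matrix clause; c-commands the reflexive but lies outside its binding domain — cannot bind it (Principle A).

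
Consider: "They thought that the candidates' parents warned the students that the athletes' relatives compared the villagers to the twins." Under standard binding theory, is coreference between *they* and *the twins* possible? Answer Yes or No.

No

*the twins* is an R-expression; Principle C requires it to be free (not bound by any c-commanding expression).
— they: subject of the matrix clause; the pronoun c-commands the R-expression — coreference blocked (Principle C).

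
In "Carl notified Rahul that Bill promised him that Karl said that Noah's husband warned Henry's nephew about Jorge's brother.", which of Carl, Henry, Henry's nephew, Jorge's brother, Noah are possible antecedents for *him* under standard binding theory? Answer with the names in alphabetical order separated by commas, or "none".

*him* is a pronoun; Principle B requires it to be free in its binding domain — the clause headed by 'promised'.
— Carl: subject of the matrix clause; c-commands the pronoun but lies outside its binding domain — allowed.
— Henry: possessor inside the object DP of the clause headed by 'warned'; is c-commanded by the pronoun; coreference would bind this R-expression — blocked (Principle C).
— Henry's nephew: object of the clause headed by 'warned'; is c-commanded by the pronoun; coreference would bind this R-expression — blocked (Principle C).
— Jorge's brother: second object of the clause headed by 'warned'; is c-commanded by the pronoun; coreference would bind this R-expression — blocked (Principle C).
— Noah: possessor inside the subject DP of the clause headed by 'warned'; is c-commanded by the pronoun; coreference would bind this R-expression — blocked (Principle C).

Carl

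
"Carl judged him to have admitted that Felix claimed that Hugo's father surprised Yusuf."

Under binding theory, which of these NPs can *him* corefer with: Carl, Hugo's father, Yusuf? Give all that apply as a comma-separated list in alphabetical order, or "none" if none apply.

*him* is a pronoun; Principle B requires it to be free in its binding domain — the matrix clause.
— Carl: subject of the matrix clause; c-commands the pronoun within its binding domain — blocked (Principle B).
— Hugo's father: subject of the clause headed by 'surprised'; is c-commanded by the pronoun; coreference would bind this R-expression — blocked (Principle C).
— Yusuf: object of the clause headed by 'surprised'; is c-commanded by the pronoun; coreference would bind this R-expression — blocked (Principle C).

none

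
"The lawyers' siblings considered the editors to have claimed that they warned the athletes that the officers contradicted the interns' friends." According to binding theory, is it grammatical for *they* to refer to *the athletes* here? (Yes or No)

No

*the athletes* is an R-expression; Principle C requires it to be free (not bound by any c-commanding expression).
— they: subject of the clause headed by 'warned'; the pronoun c-commands the R-expression — coreference blocked (Principle C).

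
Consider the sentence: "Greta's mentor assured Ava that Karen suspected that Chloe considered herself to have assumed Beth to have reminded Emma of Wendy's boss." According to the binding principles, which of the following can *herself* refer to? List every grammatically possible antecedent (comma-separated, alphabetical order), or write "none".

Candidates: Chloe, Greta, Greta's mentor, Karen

*herself* is a reflexive; Principle A requires it to be bound within its binding domain — the clause headed by 'considered'.
— Chloe: subject of the clause headed by 'considered'; c-commands the reflexive within its binding domain — allowed (Principle A).
— Greta: possessor inside the subject DP of the matrix clause; does not c-command the reflexive — cannot bind it (Principle A).
— Greta's mentor: subject of the matrix clause; c-commands the reflexive but lies outside its binding domain — cannot bind it (Principle A).
— Karen: subject of the clause headed by 'suspected'; c-commands the reflexive but lies outside its binding domain — cannot bind it (Principle A).

Chloe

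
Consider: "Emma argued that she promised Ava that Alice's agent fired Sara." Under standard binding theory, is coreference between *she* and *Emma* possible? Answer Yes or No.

Yes

*Emma* is an R-expression; Principle C requires it to be free (not bound by any c-commanding expression).
— she: subject of the clause headed by 'promised'; the pronoun does not c-command the R-expression — coreference allowed.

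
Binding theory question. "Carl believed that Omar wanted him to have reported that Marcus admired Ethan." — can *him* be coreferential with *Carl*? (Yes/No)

*him* is a pronoun; Principle B requires it to be free in its binding domain — the clause headed by 'wanted'.
— Carl: subject of the matrix clause; c-commands the pronoun but lies outside its binding domain — allowed.

Yes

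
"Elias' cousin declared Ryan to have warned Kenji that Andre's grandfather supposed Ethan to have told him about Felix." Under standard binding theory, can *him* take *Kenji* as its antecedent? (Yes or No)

Yes

*him* is a pronoun; Principle B requires it to be free in its binding domain — the clause headed by 'told'.
— Kenji: object of the clause headed by 'warned'; c-commands the pronoun but lies outside its binding domain — allowed.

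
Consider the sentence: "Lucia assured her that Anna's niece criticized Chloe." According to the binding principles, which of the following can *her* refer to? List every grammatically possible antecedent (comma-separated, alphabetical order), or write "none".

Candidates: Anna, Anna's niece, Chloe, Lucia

none

*her* is a pronoun; Principle B requires it to be free in its binding domain — the matrix clause.
— Anna: possessor inside the subject DP of the clause headed by 'criticized'; is c-commanded by the pronoun; coreference would bind this R-expression — blocked (Principle C).
— Anna's niece: subject of the clause headed by 'criticized'; is c-commanded by the pronoun; coreference would bind this R-expression — blocked (Principle C).
— Chloe: object of the clause headed by 'criticized'; is c-commanded by the pronoun; coreference would bind this R-expression — blocked (Principle C).
— Lucia: subject of the matrix clause; c-commands the pronoun within its binding domain — blocked (Principle B).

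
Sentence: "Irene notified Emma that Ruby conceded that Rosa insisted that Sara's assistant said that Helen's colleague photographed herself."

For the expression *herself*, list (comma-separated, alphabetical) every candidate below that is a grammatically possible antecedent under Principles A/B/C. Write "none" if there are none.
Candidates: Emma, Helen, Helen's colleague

Helen's colleague

*herself* is a reflexive; Principle A requires it to be bound within its binding domain — the clause headed by 'photographed'.
— Emma: object of the matrix clause; c-commands the reflexive but lies outside its binding domain — cannot bind it (Principle A).
— Helen: possessor inside the subject DP of the clause headed by 'photographed'; does not c-command the reflexive — cannot bind it (Principle A).
— Helen's colleague: subject of the clause headed by 'photographed'; c-commands the reflexive within its binding domain — allowed (Principle A).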